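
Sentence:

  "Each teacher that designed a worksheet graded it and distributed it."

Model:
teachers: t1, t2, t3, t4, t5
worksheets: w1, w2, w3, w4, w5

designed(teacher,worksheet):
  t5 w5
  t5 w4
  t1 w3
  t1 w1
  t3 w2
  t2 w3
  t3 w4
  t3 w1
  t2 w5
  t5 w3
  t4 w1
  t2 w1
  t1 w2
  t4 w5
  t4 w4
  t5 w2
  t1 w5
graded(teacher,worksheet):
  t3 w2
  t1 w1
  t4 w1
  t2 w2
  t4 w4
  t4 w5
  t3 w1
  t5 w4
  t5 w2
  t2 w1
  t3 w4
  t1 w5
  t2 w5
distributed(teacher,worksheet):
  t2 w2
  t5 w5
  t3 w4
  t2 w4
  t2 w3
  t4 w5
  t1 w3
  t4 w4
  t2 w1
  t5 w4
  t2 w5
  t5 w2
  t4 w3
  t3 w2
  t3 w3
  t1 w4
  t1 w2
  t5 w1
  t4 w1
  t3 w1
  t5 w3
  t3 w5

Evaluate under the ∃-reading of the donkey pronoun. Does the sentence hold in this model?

False

"it" takes "a worksheet" as antecedent — a donkey pronoun bound across the clause boundary.
Weak reading: every teacher t with some designed-worksheet has at least one designed-worksheet w such that graded(t,w) ∧ distributed(t,w).
Per teacher: t1:✗  t2:✓  t3:✓  t4:✓  t5:✓
t1 has no witness among its designed-worksheets.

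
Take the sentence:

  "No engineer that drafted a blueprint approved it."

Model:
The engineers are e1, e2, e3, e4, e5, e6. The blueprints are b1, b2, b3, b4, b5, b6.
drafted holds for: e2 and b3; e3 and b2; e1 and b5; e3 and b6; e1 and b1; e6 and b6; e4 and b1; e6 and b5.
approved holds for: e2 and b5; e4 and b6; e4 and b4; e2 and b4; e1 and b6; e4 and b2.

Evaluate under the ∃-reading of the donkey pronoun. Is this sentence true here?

"it" takes "a blueprint" as antecedent — a donkey pronoun bound across the clause boundary.
Truth condition: for no (e,b) with drafted(e,b) does approved(e,b) hold.
Restrictor pairs — does the scope hold? (e1,b1):fails  (e1,b5):fails  (e2,b3):fails  (e3,b2):fails  (e3,b6):fails  (e4,b1):fails  (e6,b5):fails  (e6,b6):fails
Scope holds for no restrictor pair, so the sentence is true.

True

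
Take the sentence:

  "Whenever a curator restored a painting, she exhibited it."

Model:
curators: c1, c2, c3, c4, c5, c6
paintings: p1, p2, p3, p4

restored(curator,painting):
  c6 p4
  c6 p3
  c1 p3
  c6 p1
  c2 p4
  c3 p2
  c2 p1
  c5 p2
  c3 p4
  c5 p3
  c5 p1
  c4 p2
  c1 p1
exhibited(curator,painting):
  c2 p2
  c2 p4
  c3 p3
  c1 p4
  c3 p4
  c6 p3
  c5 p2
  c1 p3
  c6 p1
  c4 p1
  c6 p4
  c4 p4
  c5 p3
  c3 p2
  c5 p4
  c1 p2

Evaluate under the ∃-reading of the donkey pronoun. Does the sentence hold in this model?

False

"it" takes "a painting" as antecedent — a donkey pronoun bound across the clause boundary.
Weak reading: every curator c with some restored-painting has at least one restored-painting p such that exhibited(c,p).
Per curator: c1:✓  c2:✓  c3:✓  c4:✗  c5:✓  c6:✓
c4 has no witness among its restored-paintings.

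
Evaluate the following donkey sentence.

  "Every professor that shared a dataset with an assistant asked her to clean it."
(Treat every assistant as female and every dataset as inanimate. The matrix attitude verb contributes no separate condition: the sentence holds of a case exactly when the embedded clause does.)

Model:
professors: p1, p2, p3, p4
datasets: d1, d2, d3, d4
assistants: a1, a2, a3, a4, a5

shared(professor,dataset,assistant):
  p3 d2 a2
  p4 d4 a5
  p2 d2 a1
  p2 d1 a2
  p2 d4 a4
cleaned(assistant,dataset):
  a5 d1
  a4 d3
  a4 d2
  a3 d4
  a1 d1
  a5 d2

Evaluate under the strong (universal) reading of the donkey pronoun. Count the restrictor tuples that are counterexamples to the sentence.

"her" takes "an assistant" as antecedent and "it" takes "a dataset"; both are donkey pronouns co-varying with the restrictor.
Strong reading: for every (p,d,a) with shared(p,d,a), cleaned(a,d).
Restrictor triples: (p2,d1,a2)→cleaned(a2,d1) ✗  (p2,d2,a1)→cleaned(a1,d2) ✗  (p2,d4,a4)→cleaned(a4,d4) ✗  (p3,d2,a2)→cleaned(a2,d2) ✗  (p4,d4,a5)→cleaned(a5,d4) ✗
Counterexamples (restrictor triples failing the scope): 5.

5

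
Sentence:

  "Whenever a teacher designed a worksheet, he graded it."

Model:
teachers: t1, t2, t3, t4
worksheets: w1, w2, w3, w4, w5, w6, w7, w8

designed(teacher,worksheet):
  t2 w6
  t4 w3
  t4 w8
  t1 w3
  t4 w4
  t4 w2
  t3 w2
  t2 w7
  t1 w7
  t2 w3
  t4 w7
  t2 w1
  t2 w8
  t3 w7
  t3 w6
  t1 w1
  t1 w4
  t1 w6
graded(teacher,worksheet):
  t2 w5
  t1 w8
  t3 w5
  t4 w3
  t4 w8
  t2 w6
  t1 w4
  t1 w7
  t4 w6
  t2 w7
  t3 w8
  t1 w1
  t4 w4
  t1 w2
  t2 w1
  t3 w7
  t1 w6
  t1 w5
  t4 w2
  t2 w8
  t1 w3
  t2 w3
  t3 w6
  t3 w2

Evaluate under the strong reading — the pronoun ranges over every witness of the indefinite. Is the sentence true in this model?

False

"it" takes "a worksheet" as antecedent — a donkey pronoun bound across the clause boundary.
Strong reading: for every (t,w) with designed(t,w), graded(t,w).
Restrictor pairs: (t1,w1) ✓  (t1,w3) ✓  (t1,w4) ✓  (t1,w6) ✓  (t1,w7) ✓  (t2,w1) ✓  (t2,w3) ✓  (t2,w6) ✓  (t2,w7) ✓  (t2,w8) ✓  (t3,w2) ✓  (t3,w6) ✓  (t3,w7) ✓  (t4,w2) ✓  (t4,w3) ✓  (t4,w4) ✓  (t4,w7) ✗  (t4,w8) ✓
Counterexample: (t4,w7) is in designed but fails the scope.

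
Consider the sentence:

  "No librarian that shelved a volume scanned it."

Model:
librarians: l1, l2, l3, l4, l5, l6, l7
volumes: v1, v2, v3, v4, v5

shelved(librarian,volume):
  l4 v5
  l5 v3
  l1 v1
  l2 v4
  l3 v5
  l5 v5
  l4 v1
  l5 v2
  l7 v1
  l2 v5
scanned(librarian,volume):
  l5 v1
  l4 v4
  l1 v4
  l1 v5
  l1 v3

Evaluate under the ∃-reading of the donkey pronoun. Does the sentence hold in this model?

"it" takes "a volume" as antecedent — a donkey pronoun bound across the clause boundary.
Truth condition: for no (l,v) with shelved(l,v) does scanned(l,v) hold.
Restrictor pairs — does the scope hold? (l1,v1):fails  (l2,v4):fails  (l2,v5):fails  (l3,v5):fails  (l4,v1):fails  (l4,v5):fails  (l5,v2):fails  (l5,v3):fails  (l5,v5):fails  (l7,v1):fails
Scope holds for no restrictor pair, so the sentence is true.

True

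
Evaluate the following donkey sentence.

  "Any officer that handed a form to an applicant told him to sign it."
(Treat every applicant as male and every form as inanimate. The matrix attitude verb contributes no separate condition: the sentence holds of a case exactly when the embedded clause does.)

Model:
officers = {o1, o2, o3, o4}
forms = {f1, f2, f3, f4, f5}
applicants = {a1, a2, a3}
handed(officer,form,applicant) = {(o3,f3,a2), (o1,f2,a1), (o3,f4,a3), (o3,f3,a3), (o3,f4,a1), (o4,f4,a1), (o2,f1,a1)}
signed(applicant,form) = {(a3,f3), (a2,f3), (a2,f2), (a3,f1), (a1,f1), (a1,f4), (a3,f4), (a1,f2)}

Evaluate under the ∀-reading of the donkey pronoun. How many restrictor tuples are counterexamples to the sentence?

0

"him" takes "an applicant" as antecedent and "it" takes "a form"; both are donkey pronouns co-varying with the restrictor.
Strong reading: for every (o,f,a) with handed(o,f,a), signed(a,f).
Restrictor triples: (o1,f2,a1)→signed(a1,f2) ✓  (o2,f1,a1)→signed(a1,f1) ✓  (o3,f3,a2)→signed(a2,f3) ✓  (o3,f3,a3)→signed(a3,f3) ✓  (o3,f4,a1)→signed(a1,f4) ✓  (o3,f4,a3)→signed(a3,f4) ✓  (o4,f4,a1)→signed(a1,f4) ✓
Counterexamples (restrictor triples failing the scope): 0.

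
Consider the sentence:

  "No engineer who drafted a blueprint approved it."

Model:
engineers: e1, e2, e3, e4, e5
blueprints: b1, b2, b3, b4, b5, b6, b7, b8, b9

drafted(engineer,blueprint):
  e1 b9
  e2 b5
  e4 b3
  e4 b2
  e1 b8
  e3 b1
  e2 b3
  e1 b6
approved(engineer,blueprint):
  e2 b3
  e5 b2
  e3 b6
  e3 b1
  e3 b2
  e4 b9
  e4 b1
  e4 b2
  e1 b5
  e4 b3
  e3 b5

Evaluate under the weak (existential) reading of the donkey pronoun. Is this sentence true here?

False

"it" takes "a blueprint" as antecedent — a donkey pronoun bound across the clause boundary.
Truth condition: for no (e,b) with drafted(e,b) does approved(e,b) hold.
Restrictor pairs — does the scope hold? (e1,b6):fails  (e1,b8):fails  (e1,b9):fails  (e2,b3):holds  (e2,b5):fails  (e3,b1):holds  (e4,b2):holds  (e4,b3):holds
Scope holds for 4 pair(s), so the sentence is false.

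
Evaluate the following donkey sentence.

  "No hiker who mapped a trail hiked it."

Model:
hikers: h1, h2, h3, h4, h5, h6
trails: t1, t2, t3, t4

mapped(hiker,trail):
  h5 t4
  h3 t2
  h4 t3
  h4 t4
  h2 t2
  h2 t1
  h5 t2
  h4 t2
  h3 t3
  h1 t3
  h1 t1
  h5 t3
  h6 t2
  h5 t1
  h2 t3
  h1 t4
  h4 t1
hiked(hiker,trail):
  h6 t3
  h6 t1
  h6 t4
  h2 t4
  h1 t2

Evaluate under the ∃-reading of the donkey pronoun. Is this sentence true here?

"it" takes "a trail" as antecedent — a donkey pronoun bound across the clause boundary.
Truth condition: for no (h,t) with mapped(h,t) does hiked(h,t) hold.
Restrictor pairs — does the scope hold? (h1,t1):fails  (h1,t3):fails  (h1,t4):fails  (h2,t1):fails  (h2,t2):fails  (h2,t3):fails  (h3,t2):fails  (h3,t3):fails  (h4,t1):fails  (h4,t2):fails  (h4,t3):fails  (h4,t4):fails  (h5,t1):fails  (h5,t2):fails  (h5,t3):fails  (h5,t4):fails  (h6,t2):fails
Scope holds for no restrictor pair, so the sentence is true.

True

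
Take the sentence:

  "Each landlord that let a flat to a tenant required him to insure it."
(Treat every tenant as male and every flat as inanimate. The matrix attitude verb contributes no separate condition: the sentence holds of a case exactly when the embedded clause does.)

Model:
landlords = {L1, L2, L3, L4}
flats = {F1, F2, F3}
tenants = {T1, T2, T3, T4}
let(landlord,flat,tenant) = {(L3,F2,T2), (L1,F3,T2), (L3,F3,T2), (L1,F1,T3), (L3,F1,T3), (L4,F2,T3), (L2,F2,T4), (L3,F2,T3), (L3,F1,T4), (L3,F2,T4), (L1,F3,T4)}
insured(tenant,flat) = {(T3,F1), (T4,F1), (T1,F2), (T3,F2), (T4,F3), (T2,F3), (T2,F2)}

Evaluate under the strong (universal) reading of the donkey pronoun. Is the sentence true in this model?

"him" takes "a tenant" as antecedent and "it" takes "a flat"; both are donkey pronouns co-varying with the restrictor.
Strong reading: for every (l,f,t) with let(l,f,t), insured(t,f).
Restrictor triples: (L1,F1,T3)→insured(T3,F1) ✓  (L1,F3,T2)→insured(T2,F3) ✓  (L1,F3,T4)→insured(T4,F3) ✓  (L2,F2,T4)→insured(T4,F2) ✗  (L3,F1,T3)→insured(T3,F1) ✓  (L3,F1,T4)→insured(T4,F1) ✓  (L3,F2,T2)→insured(T2,F2) ✓  (L3,F2,T3)→insured(T3,F2) ✓  (L3,F2,T4)→insured(T4,F2) ✗  (L3,F3,T2)→insured(T2,F3) ✓  (L4,F2,T3)→insured(T3,F2) ✓
Counterexample: (L2,F2,T4) — insured(T4,F2) does not hold.

False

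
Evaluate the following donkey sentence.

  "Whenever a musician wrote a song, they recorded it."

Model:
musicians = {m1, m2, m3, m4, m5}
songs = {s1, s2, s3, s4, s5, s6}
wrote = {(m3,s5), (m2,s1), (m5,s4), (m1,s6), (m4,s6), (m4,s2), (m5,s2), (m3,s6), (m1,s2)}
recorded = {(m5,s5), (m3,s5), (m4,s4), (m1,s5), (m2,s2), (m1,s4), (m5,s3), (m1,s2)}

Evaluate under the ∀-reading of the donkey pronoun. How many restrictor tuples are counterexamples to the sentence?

7

"it" takes "a song" as antecedent — a donkey pronoun bound across the clause boundary.
Strong reading: for every (m,s) with wrote(m,s), recorded(m,s).
Restrictor pairs: (m1,s2) ✓  (m1,s6) ✗  (m2,s1) ✗  (m3,s5) ✓  (m3,s6) ✗  (m4,s2) ✗  (m4,s6) ✗  (m5,s2) ✗  (m5,s4) ✗
Counterexamples (restrictor pairs failing the scope): 7.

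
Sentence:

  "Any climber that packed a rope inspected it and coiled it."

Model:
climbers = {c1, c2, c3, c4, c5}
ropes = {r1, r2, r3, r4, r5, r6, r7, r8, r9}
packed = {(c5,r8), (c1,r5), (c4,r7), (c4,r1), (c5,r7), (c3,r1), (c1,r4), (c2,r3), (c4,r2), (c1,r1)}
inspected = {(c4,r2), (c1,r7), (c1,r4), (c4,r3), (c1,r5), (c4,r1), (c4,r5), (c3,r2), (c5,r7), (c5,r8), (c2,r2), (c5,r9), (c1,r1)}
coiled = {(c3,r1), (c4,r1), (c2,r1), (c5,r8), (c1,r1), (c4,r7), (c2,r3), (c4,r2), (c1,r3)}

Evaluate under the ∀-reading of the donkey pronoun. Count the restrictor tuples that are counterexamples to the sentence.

6

"it" takes "a rope" as antecedent — a donkey pronoun bound across the clause boundary.
Strong reading: for every (c,r) with packed(c,r), inspected(c,r) ∧ coiled(c,r).
Restrictor pairs: (c1,r1) ✓  (c1,r4) ✗  (c1,r5) ✗  (c2,r3) ✗  (c3,r1) ✗  (c4,r1) ✓  (c4,r2) ✓  (c4,r7) ✗  (c5,r7) ✗  (c5,r8) ✓
Counterexamples (restrictor pairs failing the scope): 6.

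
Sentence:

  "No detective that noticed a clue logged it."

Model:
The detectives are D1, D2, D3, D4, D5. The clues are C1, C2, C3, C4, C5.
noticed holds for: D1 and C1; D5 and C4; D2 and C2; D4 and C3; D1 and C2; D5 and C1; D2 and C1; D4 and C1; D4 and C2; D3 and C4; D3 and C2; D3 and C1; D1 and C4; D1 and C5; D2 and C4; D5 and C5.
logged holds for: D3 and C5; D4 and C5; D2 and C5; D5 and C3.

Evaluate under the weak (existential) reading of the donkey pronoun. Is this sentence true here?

"it" takes "a clue" as antecedent — a donkey pronoun bound across the clause boundary.
Truth condition: for no (d,c) with noticed(d,c) does logged(d,c) hold.
Restrictor pairs — does the scope hold? (D1,C1):fails  (D1,C2):fails  (D1,C4):fails  (D1,C5):fails  (D2,C1):fails  (D2,C2):fails  (D2,C4):fails  (D3,C1):fails  (D3,C2):fails  (D3,C4):fails  (D4,C1):fails  (D4,C2):fails  (D4,C3):fails  (D5,C1):fails  (D5,C4):fails  (D5,C5):fails
Scope holds for no restrictor pair, so the sentence is true.

True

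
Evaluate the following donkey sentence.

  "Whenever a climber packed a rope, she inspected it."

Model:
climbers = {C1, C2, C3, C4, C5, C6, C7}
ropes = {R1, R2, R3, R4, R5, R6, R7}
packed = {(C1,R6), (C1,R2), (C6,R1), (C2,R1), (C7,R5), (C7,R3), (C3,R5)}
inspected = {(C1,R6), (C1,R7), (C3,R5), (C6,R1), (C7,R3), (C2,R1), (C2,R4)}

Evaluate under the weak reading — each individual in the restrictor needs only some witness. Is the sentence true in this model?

"it" takes "a rope" as antecedent — a donkey pronoun bound across the clause boundary.
Weak reading: every climber c with some packed-rope has at least one packed-rope r such that inspected(c,r).
Per climber: C1:✓  C2:✓  C3:✓  C6:✓  C7:✓
Every climber in the restrictor has a witness.

True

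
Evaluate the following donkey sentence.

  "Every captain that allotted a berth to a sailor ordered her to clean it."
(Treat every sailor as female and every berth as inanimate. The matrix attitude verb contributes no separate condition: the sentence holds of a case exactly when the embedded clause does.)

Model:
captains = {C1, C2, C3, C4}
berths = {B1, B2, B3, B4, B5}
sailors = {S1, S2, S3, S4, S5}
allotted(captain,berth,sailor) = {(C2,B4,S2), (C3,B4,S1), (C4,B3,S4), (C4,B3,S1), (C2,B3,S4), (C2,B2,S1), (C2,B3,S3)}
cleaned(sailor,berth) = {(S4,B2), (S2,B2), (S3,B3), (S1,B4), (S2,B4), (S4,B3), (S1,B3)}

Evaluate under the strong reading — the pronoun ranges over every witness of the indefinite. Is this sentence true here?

"her" takes "a sailor" as antecedent and "it" takes "a berth"; both are donkey pronouns co-varying with the restrictor.
Strong reading: for every (c,b,s) with allotted(c,b,s), cleaned(s,b).
Restrictor triples: (C2,B2,S1)→cleaned(S1,B2) ✗  (C2,B3,S3)→cleaned(S3,B3) ✓  (C2,B3,S4)→cleaned(S4,B3) ✓  (C2,B4,S2)→cleaned(S2,B4) ✓  (C3,B4,S1)→cleaned(S1,B4) ✓  (C4,B3,S1)→cleaned(S1,B3) ✓  (C4,B3,S4)→cleaned(S4,B3) ✓
Counterexample: (C2,B2,S1) — cleaned(S1,B2) does not hold.

False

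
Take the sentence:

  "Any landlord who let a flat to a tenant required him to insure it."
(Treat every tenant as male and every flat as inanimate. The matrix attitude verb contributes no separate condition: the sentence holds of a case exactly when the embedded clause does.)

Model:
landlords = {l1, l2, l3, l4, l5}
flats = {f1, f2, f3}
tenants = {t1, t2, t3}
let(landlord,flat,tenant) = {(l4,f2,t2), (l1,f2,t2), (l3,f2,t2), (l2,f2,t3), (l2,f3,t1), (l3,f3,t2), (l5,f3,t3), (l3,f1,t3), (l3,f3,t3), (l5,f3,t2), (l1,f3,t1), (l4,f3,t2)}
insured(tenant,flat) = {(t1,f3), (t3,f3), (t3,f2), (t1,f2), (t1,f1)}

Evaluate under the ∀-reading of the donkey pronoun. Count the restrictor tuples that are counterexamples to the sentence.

"him" takes "a tenant" as antecedent and "it" takes "a flat"; both are donkey pronouns co-varying with the restrictor.
Strong reading: for every (l,f,t) with let(l,f,t), insured(t,f).
Restrictor triples: (l1,f2,t2)→insured(t2,f2) ✗  (l1,f3,t1)→insured(t1,f3) ✓  (l2,f2,t3)→insured(t3,f2) ✓  (l2,f3,t1)→insured(t1,f3) ✓  (l3,f1,t3)→insured(t3,f1) ✗  (l3,f2,t2)→insured(t2,f2) ✗  (l3,f3,t2)→insured(t2,f3) ✗  (l3,f3,t3)→insured(t3,f3) ✓  (l4,f2,t2)→insured(t2,f2) ✗  (l4,f3,t2)→insured(t2,f3) ✗  (l5,f3,t2)→insured(t2,f3) ✗  (l5,f3,t3)→insured(t3,f3) ✓
Counterexamples (restrictor triples failing the scope): 7.

7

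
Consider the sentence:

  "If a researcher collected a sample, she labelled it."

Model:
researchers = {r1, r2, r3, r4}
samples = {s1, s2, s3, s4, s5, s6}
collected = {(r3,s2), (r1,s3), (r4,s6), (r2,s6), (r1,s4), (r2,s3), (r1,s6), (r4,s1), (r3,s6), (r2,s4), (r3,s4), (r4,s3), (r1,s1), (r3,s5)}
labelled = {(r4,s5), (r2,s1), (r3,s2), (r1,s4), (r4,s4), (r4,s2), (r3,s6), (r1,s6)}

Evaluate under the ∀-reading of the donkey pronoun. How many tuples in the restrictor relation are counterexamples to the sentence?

10

"it" takes "a sample" as antecedent — a donkey pronoun bound across the clause boundary.
Strong reading: for every (r,s) with collected(r,s), labelled(r,s).
Restrictor pairs: (r1,s1) ✗  (r1,s3) ✗  (r1,s4) ✓  (r1,s6) ✓  (r2,s3) ✗  (r2,s4) ✗  (r2,s6) ✗  (r3,s2) ✓  (r3,s4) ✗  (r3,s5) ✗  (r3,s6) ✓  (r4,s1) ✗  (r4,s3) ✗  (r4,s6) ✗
Counterexamples (restrictor pairs failing the scope): 10.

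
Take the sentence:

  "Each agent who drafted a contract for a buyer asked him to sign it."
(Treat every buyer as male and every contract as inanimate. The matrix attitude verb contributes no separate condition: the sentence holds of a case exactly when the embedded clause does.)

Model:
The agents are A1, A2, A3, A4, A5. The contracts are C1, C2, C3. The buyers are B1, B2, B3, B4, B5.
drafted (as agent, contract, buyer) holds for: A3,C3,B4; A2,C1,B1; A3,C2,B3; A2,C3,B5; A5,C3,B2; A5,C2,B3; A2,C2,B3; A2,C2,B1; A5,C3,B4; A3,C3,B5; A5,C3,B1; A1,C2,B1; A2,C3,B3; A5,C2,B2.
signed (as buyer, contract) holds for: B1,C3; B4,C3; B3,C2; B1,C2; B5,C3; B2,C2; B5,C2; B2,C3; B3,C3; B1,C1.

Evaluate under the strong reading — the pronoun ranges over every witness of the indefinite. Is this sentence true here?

"him" takes "a buyer" as antecedent and "it" takes "a contract"; both are donkey pronouns co-varying with the restrictor.
Strong reading: for every (a,c,b) with drafted(a,c,b), signed(b,c).
Restrictor triples: (A1,C2,B1)→signed(B1,C2) ✓  (A2,C1,B1)→signed(B1,C1) ✓  (A2,C2,B1)→signed(B1,C2) ✓  (A2,C2,B3)→signed(B3,C2) ✓  (A2,C3,B3)→signed(B3,C3) ✓  (A2,C3,B5)→signed(B5,C3) ✓  (A3,C2,B3)→signed(B3,C2) ✓  (A3,C3,B4)→signed(B4,C3) ✓  (A3,C3,B5)→signed(B5,C3) ✓  (A5,C2,B2)→signed(B2,C2) ✓  (A5,C2,B3)→signed(B3,C2) ✓  (A5,C3,B1)→signed(B1,C3) ✓  (A5,C3,B2)→signed(B2,C3) ✓  (A5,C3,B4)→signed(B4,C3) ✓
Every restrictor triple satisfies the scope.

True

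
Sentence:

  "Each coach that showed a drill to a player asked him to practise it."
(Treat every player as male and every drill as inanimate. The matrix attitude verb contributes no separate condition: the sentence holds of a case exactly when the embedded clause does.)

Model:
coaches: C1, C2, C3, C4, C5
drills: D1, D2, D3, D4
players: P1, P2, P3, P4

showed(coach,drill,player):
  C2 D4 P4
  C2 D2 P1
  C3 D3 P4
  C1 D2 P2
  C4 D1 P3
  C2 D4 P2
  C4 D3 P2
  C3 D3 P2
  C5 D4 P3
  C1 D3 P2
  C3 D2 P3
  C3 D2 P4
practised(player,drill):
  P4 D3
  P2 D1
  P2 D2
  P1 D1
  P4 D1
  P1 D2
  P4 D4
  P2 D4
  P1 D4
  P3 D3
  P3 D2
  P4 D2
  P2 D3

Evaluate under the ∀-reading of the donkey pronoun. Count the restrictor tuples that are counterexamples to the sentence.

"him" takes "a player" as antecedent and "it" takes "a drill"; both are donkey pronouns co-varying with the restrictor.
Strong reading: for every (c,d,p) with showed(c,d,p), practised(p,d).
Restrictor triples: (C1,D2,P2)→practised(P2,D2) ✓  (C1,D3,P2)→practised(P2,D3) ✓  (C2,D2,P1)→practised(P1,D2) ✓  (C2,D4,P2)→practised(P2,D4) ✓  (C2,D4,P4)→practised(P4,D4) ✓  (C3,D2,P3)→practised(P3,D2) ✓  (C3,D2,P4)→practised(P4,D2) ✓  (C3,D3,P2)→practised(P2,D3) ✓  (C3,D3,P4)→practised(P4,D3) ✓  (C4,D1,P3)→practised(P3,D1) ✗  (C4,D3,P2)→practised(P2,D3) ✓  (C5,D4,P3)→practised(P3,D4) ✗
Counterexamples (restrictor triples failing the scope): 2.

2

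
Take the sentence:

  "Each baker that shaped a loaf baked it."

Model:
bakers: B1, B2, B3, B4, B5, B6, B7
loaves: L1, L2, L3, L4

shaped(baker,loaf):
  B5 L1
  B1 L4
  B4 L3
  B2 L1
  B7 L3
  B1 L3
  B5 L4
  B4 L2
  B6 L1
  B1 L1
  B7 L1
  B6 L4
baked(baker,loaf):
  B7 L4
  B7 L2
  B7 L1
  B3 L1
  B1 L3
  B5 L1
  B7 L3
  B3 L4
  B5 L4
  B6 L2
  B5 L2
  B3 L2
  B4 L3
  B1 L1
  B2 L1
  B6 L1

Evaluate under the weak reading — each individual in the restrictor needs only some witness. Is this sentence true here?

True

"it" takes "a loaf" as antecedent — a donkey pronoun bound across the clause boundary.
Weak reading: every baker b with some shaped-loaf has at least one shaped-loaf l such that baked(b,l).
Per baker: B1:✓  B2:✓  B4:✓  B5:✓  B6:✓  B7:✓
Every baker in the restrictor has a witness.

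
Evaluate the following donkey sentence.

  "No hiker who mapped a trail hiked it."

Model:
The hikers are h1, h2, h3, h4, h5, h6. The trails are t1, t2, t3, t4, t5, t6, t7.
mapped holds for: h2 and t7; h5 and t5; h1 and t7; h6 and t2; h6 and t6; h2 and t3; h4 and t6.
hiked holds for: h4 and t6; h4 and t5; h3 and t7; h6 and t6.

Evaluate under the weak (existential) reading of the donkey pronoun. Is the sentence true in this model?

"it" takes "a trail" as antecedent — a donkey pronoun bound across the clause boundary.
Truth condition: for no (h,t) with mapped(h,t) does hiked(h,t) hold.
Restrictor pairs — does the scope hold? (h1,t7):fails  (h2,t3):fails  (h2,t7):fails  (h4,t6):holds  (h5,t5):fails  (h6,t2):fails  (h6,t6):holds
Scope holds for 2 pair(s), so the sentence is false.

False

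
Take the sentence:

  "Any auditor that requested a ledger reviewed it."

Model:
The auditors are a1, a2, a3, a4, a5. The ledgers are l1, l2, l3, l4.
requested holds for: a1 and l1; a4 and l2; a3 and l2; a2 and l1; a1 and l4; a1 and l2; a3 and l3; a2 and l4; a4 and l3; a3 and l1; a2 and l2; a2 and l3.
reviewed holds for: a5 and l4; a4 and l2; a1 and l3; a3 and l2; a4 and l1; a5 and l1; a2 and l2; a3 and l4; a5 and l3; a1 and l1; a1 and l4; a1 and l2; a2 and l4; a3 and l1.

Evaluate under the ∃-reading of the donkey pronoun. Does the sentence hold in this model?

True

"it" takes "a ledger" as antecedent — a donkey pronoun bound across the clause boundary.
Weak reading: every auditor a with some requested-ledger has at least one requested-ledger l such that reviewed(a,l).
Per auditor: a1:✓  a2:✓  a3:✓  a4:✓
Every auditor in the restrictor has a witness.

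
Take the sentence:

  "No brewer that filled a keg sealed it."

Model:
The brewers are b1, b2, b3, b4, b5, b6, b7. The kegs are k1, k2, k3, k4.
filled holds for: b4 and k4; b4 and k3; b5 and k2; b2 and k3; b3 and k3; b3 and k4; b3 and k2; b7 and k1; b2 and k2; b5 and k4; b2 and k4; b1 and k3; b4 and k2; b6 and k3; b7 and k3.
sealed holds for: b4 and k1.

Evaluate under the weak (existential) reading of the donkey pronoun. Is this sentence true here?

True

"it" takes "a keg" as antecedent — a donkey pronoun bound across the clause boundary.
Truth condition: for no (b,k) with filled(b,k) does sealed(b,k) hold.
Restrictor pairs — does the scope hold? (b1,k3):fails  (b2,k2):fails  (b2,k3):fails  (b2,k4):fails  (b3,k2):fails  (b3,k3):fails  (b3,k4):fails  (b4,k2):fails  (b4,k3):fails  (b4,k4):fails  (b5,k2):fails  (b5,k4):fails  (b6,k3):fails  (b7,k1):fails  (b7,k3):fails
Scope holds for no restrictor pair, so the sentence is true.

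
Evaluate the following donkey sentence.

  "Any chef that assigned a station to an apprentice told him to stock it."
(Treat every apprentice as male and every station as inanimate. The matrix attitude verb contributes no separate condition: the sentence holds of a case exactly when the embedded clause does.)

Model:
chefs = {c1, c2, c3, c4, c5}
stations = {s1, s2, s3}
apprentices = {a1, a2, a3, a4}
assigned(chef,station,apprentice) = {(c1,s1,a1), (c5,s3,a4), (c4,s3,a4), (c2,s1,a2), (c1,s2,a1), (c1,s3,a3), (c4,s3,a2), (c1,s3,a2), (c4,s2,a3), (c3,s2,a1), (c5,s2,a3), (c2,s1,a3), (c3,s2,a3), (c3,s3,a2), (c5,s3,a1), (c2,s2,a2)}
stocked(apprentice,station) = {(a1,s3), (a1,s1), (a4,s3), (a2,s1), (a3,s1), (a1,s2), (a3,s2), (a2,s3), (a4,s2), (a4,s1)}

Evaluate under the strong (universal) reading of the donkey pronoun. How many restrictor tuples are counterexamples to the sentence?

"him" takes "an apprentice" as antecedent and "it" takes "a station"; both are donkey pronouns co-varying with the restrictor.
Strong reading: for every (c,s,a) with assigned(c,s,a), stocked(a,s).
Restrictor triples: (c1,s1,a1)→stocked(a1,s1) ✓  (c1,s2,a1)→stocked(a1,s2) ✓  (c1,s3,a2)→stocked(a2,s3) ✓  (c1,s3,a3)→stocked(a3,s3) ✗  (c2,s1,a2)→stocked(a2,s1) ✓  (c2,s1,a3)→stocked(a3,s1) ✓  (c2,s2,a2)→stocked(a2,s2) ✗  (c3,s2,a1)→stocked(a1,s2) ✓  (c3,s2,a3)→stocked(a3,s2) ✓  (c3,s3,a2)→stocked(a2,s3) ✓  (c4,s2,a3)→stocked(a3,s2) ✓  (c4,s3,a2)→stocked(a2,s3) ✓  (c4,s3,a4)→stocked(a4,s3) ✓  (c5,s2,a3)→stocked(a3,s2) ✓  (c5,s3,a1)→stocked(a1,s3) ✓  (c5,s3,a4)→stocked(a4,s3) ✓
Counterexamples (restrictor triples failing the scope): 2.

2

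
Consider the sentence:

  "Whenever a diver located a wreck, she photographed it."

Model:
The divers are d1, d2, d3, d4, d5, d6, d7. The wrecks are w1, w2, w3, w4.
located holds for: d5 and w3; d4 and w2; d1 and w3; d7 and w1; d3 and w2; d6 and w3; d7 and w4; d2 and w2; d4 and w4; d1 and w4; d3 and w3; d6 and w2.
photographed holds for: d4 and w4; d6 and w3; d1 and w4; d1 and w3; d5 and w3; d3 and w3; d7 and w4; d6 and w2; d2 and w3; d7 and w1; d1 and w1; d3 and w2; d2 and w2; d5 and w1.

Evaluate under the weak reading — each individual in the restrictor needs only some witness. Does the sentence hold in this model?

True

"it" takes "a wreck" as antecedent — a donkey pronoun bound across the clause boundary.
Weak reading: every diver d with some located-wreck has at least one located-wreck w such that photographed(d,w).
Per diver: d1:✓  d2:✓  d3:✓  d4:✓  d5:✓  d6:✓  d7:✓
Every diver in the restrictor has a witness.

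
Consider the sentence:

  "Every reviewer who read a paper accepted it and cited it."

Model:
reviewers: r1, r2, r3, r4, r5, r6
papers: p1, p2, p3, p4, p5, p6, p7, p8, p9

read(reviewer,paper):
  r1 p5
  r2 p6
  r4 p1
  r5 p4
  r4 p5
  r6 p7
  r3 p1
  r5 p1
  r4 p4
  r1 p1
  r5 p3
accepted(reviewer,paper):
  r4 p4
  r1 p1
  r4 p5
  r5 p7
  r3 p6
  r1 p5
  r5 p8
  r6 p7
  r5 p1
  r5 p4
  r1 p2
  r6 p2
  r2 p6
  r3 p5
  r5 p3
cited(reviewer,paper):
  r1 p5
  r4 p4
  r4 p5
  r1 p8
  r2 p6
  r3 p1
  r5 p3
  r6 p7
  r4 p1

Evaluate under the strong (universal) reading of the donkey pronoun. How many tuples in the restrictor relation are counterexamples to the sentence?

5

"it" takes "a paper" as antecedent — a donkey pronoun bound across the clause boundary.
Strong reading: for every (r,p) with read(r,p), accepted(r,p) ∧ cited(r,p).
Restrictor pairs: (r1,p1) ✗  (r1,p5) ✓  (r2,p6) ✓  (r3,p1) ✗  (r4,p1) ✗  (r4,p4) ✓  (r4,p5) ✓  (r5,p1) ✗  (r5,p3) ✓  (r5,p4) ✗  (r6,p7) ✓
Counterexamples (restrictor pairs failing the scope): 5.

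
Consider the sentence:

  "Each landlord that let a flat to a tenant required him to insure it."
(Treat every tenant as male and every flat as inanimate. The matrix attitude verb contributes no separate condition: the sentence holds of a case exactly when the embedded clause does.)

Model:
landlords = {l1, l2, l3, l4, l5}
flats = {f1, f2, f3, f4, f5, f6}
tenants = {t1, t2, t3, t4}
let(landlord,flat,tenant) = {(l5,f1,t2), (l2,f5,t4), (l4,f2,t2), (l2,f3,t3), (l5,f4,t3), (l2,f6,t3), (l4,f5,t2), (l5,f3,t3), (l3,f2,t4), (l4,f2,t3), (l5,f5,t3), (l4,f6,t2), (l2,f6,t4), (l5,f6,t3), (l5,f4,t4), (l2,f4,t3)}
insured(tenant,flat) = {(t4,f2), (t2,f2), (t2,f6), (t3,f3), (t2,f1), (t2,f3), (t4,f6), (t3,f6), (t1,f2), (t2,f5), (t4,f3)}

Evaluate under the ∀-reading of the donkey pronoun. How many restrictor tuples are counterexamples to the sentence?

"him" takes "a tenant" as antecedent and "it" takes "a flat"; both are donkey pronouns co-varying with the restrictor.
Strong reading: for every (l,f,t) with let(l,f,t), insured(t,f).
Restrictor triples: (l2,f3,t3)→insured(t3,f3) ✓  (l2,f4,t3)→insured(t3,f4) ✗  (l2,f5,t4)→insured(t4,f5) ✗  (l2,f6,t3)→insured(t3,f6) ✓  (l2,f6,t4)→insured(t4,f6) ✓  (l3,f2,t4)→insured(t4,f2) ✓  (l4,f2,t2)→insured(t2,f2) ✓  (l4,f2,t3)→insured(t3,f2) ✗  (l4,f5,t2)→insured(t2,f5) ✓  (l4,f6,t2)→insured(t2,f6) ✓  (l5,f1,t2)→insured(t2,f1) ✓  (l5,f3,t3)→insured(t3,f3) ✓  (l5,f4,t3)→insured(t3,f4) ✗  (l5,f4,t4)→insured(t4,f4) ✗  (l5,f5,t3)→insured(t3,f5) ✗  (l5,f6,t3)→insured(t3,f6) ✓
Counterexamples (restrictor triples failing the scope): 6.

6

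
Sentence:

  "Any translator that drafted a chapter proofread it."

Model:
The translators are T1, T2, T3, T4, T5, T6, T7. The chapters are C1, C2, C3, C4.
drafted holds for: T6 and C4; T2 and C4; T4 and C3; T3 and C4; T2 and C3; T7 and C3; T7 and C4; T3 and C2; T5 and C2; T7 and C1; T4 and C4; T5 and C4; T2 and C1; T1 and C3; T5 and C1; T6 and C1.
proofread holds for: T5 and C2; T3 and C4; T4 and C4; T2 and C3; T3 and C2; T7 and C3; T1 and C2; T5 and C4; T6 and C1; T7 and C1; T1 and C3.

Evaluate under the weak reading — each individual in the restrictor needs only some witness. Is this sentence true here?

True

"it" takes "a chapter" as antecedent — a donkey pronoun bound across the clause boundary.
Weak reading: every translator t with some drafted-chapter has at least one drafted-chapter c such that proofread(t,c).
Per translator: T1:✓  T2:✓  T3:✓  T4:✓  T5:✓  T6:✓  T7:✓
Every translator in the restrictor has a witness.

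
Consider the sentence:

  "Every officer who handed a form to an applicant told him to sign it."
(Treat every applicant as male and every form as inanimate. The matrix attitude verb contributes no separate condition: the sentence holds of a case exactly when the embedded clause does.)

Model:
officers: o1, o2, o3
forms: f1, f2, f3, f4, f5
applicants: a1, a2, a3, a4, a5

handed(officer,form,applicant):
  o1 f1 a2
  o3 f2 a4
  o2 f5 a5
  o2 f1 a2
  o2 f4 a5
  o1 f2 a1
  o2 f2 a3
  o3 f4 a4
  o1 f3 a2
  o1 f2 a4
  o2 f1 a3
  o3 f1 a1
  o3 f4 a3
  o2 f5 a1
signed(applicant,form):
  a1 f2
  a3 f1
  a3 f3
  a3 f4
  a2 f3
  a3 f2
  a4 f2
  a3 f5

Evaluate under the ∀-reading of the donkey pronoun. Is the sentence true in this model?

False

"him" takes "an applicant" as antecedent and "it" takes "a form"; both are donkey pronouns co-varying with the restrictor.
Strong reading: for every (o,f,a) with handed(o,f,a), signed(a,f).
Restrictor triples: (o1,f1,a2)→signed(a2,f1) ✗  (o1,f2,a1)→signed(a1,f2) ✓  (o1,f2,a4)→signed(a4,f2) ✓  (o1,f3,a2)→signed(a2,f3) ✓  (o2,f1,a2)→signed(a2,f1) ✗  (o2,f1,a3)→signed(a3,f1) ✓  (o2,f2,a3)→signed(a3,f2) ✓  (o2,f4,a5)→signed(a5,f4) ✗  (o2,f5,a1)→signed(a1,f5) ✗  (o2,f5,a5)→signed(a5,f5) ✗  (o3,f1,a1)→signed(a1,f1) ✗  (o3,f2,a4)→signed(a4,f2) ✓  (o3,f4,a3)→signed(a3,f4) ✓  (o3,f4,a4)→signed(a4,f4) ✗
Counterexample: (o1,f1,a2) — signed(a2,f1) does not hold.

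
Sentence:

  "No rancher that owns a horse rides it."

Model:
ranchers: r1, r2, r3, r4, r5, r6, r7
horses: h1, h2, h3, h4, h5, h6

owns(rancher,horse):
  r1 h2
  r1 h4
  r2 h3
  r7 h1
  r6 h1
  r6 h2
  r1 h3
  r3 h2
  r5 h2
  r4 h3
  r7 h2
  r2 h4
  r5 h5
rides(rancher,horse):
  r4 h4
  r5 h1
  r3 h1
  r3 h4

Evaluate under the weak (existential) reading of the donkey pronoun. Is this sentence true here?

"it" takes "a horse" as antecedent — a donkey pronoun bound across the clause boundary.
Truth condition: for no (r,h) with owns(r,h) does rides(r,h) hold.
Restrictor pairs — does the scope hold? (r1,h2):fails  (r1,h3):fails  (r1,h4):fails  (r2,h3):fails  (r2,h4):fails  (r3,h2):fails  (r4,h3):fails  (r5,h2):fails  (r5,h5):fails  (r6,h1):fails  (r6,h2):fails  (r7,h1):fails  (r7,h2):fails
Scope holds for no restrictor pair, so the sentence is true.

True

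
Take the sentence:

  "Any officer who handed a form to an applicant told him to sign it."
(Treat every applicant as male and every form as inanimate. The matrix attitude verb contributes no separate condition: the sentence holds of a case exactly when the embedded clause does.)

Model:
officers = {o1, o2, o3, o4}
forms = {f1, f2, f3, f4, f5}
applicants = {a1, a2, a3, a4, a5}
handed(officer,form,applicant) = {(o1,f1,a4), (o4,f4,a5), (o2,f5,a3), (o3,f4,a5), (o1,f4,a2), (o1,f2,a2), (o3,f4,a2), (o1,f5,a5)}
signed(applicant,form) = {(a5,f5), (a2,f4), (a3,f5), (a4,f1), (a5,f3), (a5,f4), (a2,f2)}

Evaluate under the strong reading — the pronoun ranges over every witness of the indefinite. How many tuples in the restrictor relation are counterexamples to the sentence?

0

"him" takes "an applicant" as antecedent and "it" takes "a form"; both are donkey pronouns co-varying with the restrictor.
Strong reading: for every (o,f,a) with handed(o,f,a), signed(a,f).
Restrictor triples: (o1,f1,a4)→signed(a4,f1) ✓  (o1,f2,a2)→signed(a2,f2) ✓  (o1,f4,a2)→signed(a2,f4) ✓  (o1,f5,a5)→signed(a5,f5) ✓  (o2,f5,a3)→signed(a3,f5) ✓  (o3,f4,a2)→signed(a2,f4) ✓  (o3,f4,a5)→signed(a5,f4) ✓  (o4,f4,a5)→signed(a5,f4) ✓
Counterexamples (restrictor triples failing the scope): 0.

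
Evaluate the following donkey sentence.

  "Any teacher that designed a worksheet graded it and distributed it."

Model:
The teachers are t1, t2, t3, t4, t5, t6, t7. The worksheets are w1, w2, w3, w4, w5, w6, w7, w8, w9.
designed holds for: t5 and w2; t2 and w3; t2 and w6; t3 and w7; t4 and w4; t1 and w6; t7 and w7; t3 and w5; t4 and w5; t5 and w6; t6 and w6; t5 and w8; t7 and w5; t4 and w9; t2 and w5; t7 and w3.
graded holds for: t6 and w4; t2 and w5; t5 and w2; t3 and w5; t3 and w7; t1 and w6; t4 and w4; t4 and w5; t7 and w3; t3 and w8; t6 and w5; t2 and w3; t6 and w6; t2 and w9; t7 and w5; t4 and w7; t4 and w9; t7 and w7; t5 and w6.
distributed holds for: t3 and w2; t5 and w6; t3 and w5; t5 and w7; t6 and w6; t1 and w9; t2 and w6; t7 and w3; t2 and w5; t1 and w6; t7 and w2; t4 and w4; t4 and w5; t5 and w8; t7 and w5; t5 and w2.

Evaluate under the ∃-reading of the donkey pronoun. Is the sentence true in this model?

"it" takes "a worksheet" as antecedent — a donkey pronoun bound across the clause boundary.
Weak reading: every teacher t with some designed-worksheet has at least one designed-worksheet w such that graded(t,w) ∧ distributed(t,w).
Per teacher: t1:✓  t2:✓  t3:✓  t4:✓  t5:✓  t6:✓  t7:✓
Every teacher in the restrictor has a witness.

True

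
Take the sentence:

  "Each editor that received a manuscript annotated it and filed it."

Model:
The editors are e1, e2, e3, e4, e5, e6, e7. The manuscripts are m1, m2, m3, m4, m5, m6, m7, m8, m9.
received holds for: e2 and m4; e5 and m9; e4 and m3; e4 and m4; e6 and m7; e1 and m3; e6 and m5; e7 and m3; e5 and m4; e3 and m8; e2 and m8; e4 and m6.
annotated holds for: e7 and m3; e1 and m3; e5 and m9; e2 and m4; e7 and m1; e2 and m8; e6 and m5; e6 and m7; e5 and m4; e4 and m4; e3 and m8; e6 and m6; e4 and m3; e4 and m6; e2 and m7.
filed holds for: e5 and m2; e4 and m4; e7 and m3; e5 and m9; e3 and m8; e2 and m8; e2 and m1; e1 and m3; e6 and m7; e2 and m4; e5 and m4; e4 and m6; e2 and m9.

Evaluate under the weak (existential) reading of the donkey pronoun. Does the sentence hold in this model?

"it" takes "a manuscript" as antecedent — a donkey pronoun bound across the clause boundary.
Weak reading: every editor e with some received-manuscript has at least one received-manuscript m such that annotated(e,m) ∧ filed(e,m).
Per editor: e1:✓  e2:✓  e3:✓  e4:✓  e5:✓  e6:✓  e7:✓
Every editor in the restrictor has a witness.

True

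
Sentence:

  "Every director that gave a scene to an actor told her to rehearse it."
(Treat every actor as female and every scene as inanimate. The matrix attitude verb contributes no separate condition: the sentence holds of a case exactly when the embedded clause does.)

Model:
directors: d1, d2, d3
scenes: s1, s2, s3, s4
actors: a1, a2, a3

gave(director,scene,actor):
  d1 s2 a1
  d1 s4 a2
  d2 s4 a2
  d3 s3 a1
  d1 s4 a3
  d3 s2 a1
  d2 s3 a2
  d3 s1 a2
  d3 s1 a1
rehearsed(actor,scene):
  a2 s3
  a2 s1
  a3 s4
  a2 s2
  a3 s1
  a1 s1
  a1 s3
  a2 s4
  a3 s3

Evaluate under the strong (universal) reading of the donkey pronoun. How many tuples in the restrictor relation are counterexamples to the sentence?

"her" takes "an actor" as antecedent and "it" takes "a scene"; both are donkey pronouns co-varying with the restrictor.
Strong reading: for every (d,s,a) with gave(d,s,a), rehearsed(a,s).
Restrictor triples: (d1,s2,a1)→rehearsed(a1,s2) ✗  (d1,s4,a2)→rehearsed(a2,s4) ✓  (d1,s4,a3)→rehearsed(a3,s4) ✓  (d2,s3,a2)→rehearsed(a2,s3) ✓  (d2,s4,a2)→rehearsed(a2,s4) ✓  (d3,s1,a1)→rehearsed(a1,s1) ✓  (d3,s1,a2)→rehearsed(a2,s1) ✓  (d3,s2,a1)→rehearsed(a1,s2) ✗  (d3,s3,a1)→rehearsed(a1,s3) ✓
Counterexamples (restrictor triples failing the scope): 2.

2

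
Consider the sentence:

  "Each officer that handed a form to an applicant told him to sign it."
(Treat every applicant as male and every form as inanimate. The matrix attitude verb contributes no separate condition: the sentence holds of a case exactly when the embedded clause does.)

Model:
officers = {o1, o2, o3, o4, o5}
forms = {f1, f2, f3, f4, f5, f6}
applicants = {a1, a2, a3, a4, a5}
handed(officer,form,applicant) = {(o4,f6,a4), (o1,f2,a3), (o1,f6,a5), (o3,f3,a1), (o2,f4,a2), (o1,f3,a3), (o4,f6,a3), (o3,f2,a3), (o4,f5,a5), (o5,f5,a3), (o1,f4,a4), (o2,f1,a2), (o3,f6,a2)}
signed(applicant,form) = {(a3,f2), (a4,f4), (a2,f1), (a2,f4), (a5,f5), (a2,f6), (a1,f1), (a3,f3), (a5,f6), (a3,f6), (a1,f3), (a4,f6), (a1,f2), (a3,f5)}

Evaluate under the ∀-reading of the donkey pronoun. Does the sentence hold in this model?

True

"him" takes "an applicant" as antecedent and "it" takes "a form"; both are donkey pronouns co-varying with the restrictor.
Strong reading: for every (o,f,a) with handed(o,f,a), signed(a,f).
Restrictor triples: (o1,f2,a3)→signed(a3,f2) ✓  (o1,f3,a3)→signed(a3,f3) ✓  (o1,f4,a4)→signed(a4,f4) ✓  (o1,f6,a5)→signed(a5,f6) ✓  (o2,f1,a2)→signed(a2,f1) ✓  (o2,f4,a2)→signed(a2,f4) ✓  (o3,f2,a3)→signed(a3,f2) ✓  (o3,f3,a1)→signed(a1,f3) ✓  (o3,f6,a2)→signed(a2,f6) ✓  (o4,f5,a5)→signed(a5,f5) ✓  (o4,f6,a3)→signed(a3,f6) ✓  (o4,f6,a4)→signed(a4,f6) ✓  (o5,f5,a3)→signed(a3,f5) ✓
Every restrictor triple satisfies the scope.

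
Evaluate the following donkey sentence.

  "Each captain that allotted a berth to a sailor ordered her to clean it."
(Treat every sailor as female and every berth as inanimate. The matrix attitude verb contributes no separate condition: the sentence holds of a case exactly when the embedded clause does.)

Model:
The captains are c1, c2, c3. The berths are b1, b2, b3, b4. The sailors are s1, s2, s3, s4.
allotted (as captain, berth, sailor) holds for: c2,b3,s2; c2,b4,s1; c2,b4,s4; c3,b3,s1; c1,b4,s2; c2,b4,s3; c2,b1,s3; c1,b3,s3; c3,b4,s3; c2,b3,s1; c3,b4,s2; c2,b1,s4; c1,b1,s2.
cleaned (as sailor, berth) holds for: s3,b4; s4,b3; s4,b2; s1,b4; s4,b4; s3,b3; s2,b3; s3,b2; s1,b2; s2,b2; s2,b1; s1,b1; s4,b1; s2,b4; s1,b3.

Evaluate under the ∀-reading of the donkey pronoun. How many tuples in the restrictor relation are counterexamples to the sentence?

"her" takes "a sailor" as antecedent and "it" takes "a berth"; both are donkey pronouns co-varying with the restrictor.
Strong reading: for every (c,b,s) with allotted(c,b,s), cleaned(s,b).
Restrictor triples: (c1,b1,s2)→cleaned(s2,b1) ✓  (c1,b3,s3)→cleaned(s3,b3) ✓  (c1,b4,s2)→cleaned(s2,b4) ✓  (c2,b1,s3)→cleaned(s3,b1) ✗  (c2,b1,s4)→cleaned(s4,b1) ✓  (c2,b3,s1)→cleaned(s1,b3) ✓  (c2,b3,s2)→cleaned(s2,b3) ✓  (c2,b4,s1)→cleaned(s1,b4) ✓  (c2,b4,s3)→cleaned(s3,b4) ✓  (c2,b4,s4)→cleaned(s4,b4) ✓  (c3,b3,s1)→cleaned(s1,b3) ✓  (c3,b4,s2)→cleaned(s2,b4) ✓  (c3,b4,s3)→cleaned(s3,b4) ✓
Counterexamples (restrictor triples failing the scope): 1.

1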